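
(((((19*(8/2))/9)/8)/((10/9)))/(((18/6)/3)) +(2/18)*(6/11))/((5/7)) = 4669/3300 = 1.41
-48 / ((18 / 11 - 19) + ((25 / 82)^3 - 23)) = 291122304 / 244635517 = 1.19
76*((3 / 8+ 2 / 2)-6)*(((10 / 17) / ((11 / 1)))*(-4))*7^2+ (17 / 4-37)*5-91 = 3429.42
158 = 158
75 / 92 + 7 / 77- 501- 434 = -945303 / 1012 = -934.09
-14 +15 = 1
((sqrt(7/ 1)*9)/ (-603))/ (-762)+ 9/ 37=sqrt(7)/ 51054+ 9/ 37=0.24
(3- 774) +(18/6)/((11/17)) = -8430/11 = -766.36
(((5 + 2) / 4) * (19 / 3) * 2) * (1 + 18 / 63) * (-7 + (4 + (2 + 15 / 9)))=19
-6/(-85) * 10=12/17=0.71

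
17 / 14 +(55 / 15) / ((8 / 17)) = 1513 / 168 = 9.01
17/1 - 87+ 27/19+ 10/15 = -67.91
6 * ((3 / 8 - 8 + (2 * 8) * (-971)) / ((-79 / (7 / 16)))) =2611329 / 5056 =516.48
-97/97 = -1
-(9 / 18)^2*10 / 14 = -5 / 28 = -0.18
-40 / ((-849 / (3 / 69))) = 40 / 19527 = 0.00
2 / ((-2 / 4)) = -4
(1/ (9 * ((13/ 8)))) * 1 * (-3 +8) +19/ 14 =2783/ 1638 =1.70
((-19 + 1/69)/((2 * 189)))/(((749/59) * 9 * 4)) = -38645/351637524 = -0.00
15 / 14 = 1.07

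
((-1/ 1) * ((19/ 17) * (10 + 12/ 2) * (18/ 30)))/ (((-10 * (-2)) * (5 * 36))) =-19/ 6375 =-0.00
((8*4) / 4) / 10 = 4 / 5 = 0.80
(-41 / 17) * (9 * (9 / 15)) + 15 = 1.98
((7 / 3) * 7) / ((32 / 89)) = 4361 / 96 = 45.43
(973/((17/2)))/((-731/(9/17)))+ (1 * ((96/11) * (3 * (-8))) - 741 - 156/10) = -966.14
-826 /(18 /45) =-2065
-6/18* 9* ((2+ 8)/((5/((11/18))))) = -11/3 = -3.67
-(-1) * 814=814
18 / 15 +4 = 26 / 5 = 5.20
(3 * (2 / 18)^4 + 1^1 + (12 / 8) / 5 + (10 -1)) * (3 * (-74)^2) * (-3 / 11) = -616791998 / 13365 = -46149.79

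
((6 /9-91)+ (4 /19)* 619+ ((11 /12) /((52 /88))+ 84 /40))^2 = 26134925569 /13727025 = 1903.90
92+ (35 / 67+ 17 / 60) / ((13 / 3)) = 1605879 / 17420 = 92.19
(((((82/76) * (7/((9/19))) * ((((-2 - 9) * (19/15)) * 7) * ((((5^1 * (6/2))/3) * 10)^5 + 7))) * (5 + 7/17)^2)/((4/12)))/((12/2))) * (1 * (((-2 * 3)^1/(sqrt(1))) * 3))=185097544979518248/1445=128095186837036.85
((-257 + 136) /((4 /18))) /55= -9.90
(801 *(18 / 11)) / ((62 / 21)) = 151389 / 341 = 443.96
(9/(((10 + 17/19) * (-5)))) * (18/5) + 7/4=2657/2300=1.16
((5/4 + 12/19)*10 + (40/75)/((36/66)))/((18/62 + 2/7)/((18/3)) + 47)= 432047/1027995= 0.42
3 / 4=0.75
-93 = -93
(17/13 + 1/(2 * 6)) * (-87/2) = -6293/104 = -60.51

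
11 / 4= 2.75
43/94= 0.46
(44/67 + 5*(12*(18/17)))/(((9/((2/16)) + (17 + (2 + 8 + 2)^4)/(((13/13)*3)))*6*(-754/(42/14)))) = -54831/9004151507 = -0.00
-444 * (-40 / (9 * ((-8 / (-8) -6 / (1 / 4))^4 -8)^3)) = 5920 / 65738235066307611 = 0.00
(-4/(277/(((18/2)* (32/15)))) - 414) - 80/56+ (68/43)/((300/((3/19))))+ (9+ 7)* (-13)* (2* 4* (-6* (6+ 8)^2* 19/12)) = 122691535037783/39604075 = 3097952.30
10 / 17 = 0.59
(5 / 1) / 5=1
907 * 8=7256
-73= -73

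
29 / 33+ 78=2603 / 33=78.88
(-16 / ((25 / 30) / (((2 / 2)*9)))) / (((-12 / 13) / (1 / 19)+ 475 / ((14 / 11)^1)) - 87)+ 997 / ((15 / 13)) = 126661639 / 146697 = 863.42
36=36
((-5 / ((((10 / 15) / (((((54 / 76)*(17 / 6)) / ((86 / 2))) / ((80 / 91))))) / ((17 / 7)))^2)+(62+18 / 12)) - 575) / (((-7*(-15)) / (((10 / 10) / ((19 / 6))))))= -27979467347841 / 18181332377600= -1.54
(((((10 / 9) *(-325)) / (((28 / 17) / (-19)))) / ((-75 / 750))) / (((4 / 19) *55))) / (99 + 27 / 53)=-528549125 / 14619528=-36.15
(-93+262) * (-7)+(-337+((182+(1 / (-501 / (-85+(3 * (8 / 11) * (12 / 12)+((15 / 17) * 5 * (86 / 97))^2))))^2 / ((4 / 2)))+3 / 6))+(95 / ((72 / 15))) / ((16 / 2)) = -19187138115679395721754503 / 14372205510122256481344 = -1335.02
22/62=11/31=0.35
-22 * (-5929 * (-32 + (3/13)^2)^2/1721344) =1901081740019/24581652992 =77.34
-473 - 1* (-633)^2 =-401162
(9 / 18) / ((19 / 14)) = 7 / 19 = 0.37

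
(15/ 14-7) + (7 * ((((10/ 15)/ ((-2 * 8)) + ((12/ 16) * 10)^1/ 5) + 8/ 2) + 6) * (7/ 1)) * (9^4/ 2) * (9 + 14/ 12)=4194537097/ 224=18725612.04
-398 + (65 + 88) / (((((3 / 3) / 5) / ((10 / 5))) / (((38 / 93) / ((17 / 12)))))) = 1342 / 31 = 43.29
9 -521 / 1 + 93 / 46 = -23459 / 46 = -509.98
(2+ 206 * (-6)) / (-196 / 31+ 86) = -19127 / 1235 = -15.49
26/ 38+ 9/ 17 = 1.21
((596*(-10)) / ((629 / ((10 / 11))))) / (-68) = 0.13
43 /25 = 1.72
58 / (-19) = -58 / 19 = -3.05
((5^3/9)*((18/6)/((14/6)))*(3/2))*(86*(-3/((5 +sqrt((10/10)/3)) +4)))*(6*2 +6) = -11755125/847 +435375*sqrt(3)/847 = -12988.23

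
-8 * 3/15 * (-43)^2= -14792/5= -2958.40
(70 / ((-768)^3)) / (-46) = 35 / 10418651136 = 0.00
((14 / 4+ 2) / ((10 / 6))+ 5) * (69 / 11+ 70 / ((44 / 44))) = 69637 / 110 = 633.06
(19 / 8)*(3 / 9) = 19 / 24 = 0.79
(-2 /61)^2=0.00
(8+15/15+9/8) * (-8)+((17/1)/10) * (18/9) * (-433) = -7766/5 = -1553.20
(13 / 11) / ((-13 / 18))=-18 / 11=-1.64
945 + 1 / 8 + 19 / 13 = 98445 / 104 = 946.59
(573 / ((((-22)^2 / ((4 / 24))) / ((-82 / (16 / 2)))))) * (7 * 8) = -113.26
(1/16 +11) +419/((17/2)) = 16417/272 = 60.36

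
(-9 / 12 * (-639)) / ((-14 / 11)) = -376.55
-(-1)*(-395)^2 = 156025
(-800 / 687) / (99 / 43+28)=-34400 / 895161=-0.04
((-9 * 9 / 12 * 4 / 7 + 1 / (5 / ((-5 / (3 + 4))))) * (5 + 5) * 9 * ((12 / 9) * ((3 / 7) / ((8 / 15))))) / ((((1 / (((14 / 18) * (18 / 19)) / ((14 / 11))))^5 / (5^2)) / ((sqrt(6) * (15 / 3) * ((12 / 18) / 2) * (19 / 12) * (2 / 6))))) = -1351.38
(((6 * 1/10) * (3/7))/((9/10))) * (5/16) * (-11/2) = -55/112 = -0.49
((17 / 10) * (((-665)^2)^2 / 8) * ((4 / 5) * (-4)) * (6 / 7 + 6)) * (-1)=911882101200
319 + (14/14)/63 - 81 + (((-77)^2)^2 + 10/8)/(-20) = -8857367047/5040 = -1757414.10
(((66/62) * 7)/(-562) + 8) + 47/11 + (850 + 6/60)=413160733/479105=862.36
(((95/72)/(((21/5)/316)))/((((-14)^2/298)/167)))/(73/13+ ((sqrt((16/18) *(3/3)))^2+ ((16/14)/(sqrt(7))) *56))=-9237436150475/30585582636+ 7574454872400 *sqrt(7)/17841589871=821.21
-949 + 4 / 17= -16129 / 17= -948.76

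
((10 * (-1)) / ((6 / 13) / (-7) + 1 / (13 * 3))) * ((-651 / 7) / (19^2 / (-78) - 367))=2829060 / 45551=62.11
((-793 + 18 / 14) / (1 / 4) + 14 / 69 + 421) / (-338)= 1326151 / 163254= 8.12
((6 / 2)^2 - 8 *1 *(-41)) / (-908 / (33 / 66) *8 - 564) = -337 / 15092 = -0.02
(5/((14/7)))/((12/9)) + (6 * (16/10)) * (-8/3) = -949/40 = -23.72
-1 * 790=-790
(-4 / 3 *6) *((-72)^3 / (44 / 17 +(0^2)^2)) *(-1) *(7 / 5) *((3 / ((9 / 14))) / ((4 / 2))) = -207277056 / 55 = -3768673.75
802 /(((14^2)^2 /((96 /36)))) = 401 /7203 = 0.06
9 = 9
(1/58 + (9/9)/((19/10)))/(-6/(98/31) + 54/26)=381563/125628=3.04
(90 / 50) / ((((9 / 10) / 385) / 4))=3080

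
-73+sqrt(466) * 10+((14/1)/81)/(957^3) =-5182552286095/70993866933+10 * sqrt(466) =142.87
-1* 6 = -6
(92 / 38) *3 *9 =1242 / 19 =65.37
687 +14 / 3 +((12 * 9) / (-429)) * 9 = 295753 / 429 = 689.40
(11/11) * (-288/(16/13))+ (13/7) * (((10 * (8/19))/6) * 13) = -86606/399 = -217.06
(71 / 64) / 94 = 71 / 6016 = 0.01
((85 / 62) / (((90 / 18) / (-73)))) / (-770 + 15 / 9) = 3723 / 142910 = 0.03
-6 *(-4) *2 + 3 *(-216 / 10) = -84 / 5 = -16.80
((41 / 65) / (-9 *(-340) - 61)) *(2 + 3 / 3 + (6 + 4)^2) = 4223 / 194935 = 0.02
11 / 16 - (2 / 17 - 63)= 17291 / 272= 63.57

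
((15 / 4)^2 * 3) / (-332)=-675 / 5312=-0.13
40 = 40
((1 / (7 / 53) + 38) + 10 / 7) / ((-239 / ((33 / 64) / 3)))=-517 / 15296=-0.03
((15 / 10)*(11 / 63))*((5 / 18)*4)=55 / 189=0.29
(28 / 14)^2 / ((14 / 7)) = 2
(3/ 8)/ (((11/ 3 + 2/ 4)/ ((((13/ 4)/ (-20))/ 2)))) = -117/ 16000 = -0.01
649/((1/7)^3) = 222607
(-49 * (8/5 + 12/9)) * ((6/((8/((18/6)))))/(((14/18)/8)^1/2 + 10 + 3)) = -232848/9395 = -24.78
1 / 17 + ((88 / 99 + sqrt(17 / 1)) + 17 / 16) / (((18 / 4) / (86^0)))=5425 / 11016 + 2 * sqrt(17) / 9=1.41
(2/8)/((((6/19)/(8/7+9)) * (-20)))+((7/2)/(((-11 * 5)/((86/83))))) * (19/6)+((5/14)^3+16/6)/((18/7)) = 17179823/38652768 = 0.44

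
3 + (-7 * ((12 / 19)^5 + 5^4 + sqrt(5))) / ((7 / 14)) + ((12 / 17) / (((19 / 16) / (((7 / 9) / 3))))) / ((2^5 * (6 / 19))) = -8779.70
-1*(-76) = 76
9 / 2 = 4.50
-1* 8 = -8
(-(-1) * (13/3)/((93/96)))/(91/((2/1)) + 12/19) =15808/163029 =0.10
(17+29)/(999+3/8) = 368/7995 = 0.05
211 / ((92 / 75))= 15825 / 92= 172.01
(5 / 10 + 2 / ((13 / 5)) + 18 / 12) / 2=18 / 13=1.38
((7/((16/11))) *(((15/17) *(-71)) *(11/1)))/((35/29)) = -747417/272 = -2747.86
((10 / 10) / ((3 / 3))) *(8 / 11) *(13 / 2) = 52 / 11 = 4.73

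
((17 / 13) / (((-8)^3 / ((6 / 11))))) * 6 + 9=164583 / 18304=8.99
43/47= 0.91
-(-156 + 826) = -670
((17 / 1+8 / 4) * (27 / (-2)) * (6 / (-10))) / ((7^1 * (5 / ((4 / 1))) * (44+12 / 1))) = 1539 / 4900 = 0.31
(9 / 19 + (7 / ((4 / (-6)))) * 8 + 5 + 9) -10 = -1511 / 19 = -79.53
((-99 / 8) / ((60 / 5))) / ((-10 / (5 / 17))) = 33 / 1088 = 0.03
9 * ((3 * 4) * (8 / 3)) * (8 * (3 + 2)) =11520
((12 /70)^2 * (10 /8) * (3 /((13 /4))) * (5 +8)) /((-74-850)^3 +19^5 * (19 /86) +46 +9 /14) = -1548 /2768394085345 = -0.00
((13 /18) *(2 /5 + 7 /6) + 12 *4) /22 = 26531 /11880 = 2.23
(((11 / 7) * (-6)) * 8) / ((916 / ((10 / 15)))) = -88 / 1603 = -0.05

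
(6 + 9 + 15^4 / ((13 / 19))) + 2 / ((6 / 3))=962083 / 13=74006.38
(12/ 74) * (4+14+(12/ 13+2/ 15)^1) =7432/ 2405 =3.09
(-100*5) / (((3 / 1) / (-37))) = 18500 / 3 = 6166.67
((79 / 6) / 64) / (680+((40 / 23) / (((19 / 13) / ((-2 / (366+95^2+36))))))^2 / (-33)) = 0.00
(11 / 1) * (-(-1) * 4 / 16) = 11 / 4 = 2.75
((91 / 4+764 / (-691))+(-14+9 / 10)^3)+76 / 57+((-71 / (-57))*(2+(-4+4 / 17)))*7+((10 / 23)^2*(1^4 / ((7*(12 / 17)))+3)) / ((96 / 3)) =-22220655622346843 / 9917804148000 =-2240.48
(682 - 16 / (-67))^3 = 95506661411000 / 300763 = 317547907.86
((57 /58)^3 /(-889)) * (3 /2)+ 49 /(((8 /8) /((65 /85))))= 220971674789 /5897455312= 37.47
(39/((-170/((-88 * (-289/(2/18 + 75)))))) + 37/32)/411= -159163/854880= -0.19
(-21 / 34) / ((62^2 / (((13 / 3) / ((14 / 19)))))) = -247 / 261392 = -0.00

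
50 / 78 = 25 / 39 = 0.64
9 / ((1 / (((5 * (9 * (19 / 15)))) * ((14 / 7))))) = 1026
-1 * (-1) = 1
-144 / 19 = -7.58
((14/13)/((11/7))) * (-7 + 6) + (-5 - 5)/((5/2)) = -670/143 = -4.69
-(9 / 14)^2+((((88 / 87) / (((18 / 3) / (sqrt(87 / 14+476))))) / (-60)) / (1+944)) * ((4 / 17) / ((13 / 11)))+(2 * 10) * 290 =1136719 / 196 - 242 * sqrt(94514) / 5723397225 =5799.59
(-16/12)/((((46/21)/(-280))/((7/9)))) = 27440/207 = 132.56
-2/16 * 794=-397/4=-99.25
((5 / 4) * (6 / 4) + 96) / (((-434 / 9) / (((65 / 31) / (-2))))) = 458055 / 215264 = 2.13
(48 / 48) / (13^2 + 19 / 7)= 7 / 1202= 0.01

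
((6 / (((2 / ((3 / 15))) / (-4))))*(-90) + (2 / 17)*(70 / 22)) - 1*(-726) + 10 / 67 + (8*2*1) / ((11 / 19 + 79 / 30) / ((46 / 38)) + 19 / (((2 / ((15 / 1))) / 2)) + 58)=2816567532038 / 2988179029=942.57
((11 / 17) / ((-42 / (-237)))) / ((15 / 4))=1738 / 1785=0.97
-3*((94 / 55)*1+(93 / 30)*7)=-1545 / 22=-70.23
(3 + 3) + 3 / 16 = 99 / 16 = 6.19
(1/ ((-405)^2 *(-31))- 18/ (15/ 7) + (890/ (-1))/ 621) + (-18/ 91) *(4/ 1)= -113069277473/ 10642434075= -10.62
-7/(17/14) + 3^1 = -2.76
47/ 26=1.81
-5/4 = -1.25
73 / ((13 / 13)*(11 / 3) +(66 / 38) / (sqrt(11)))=79059 / 3890 -37449*sqrt(11) / 42790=17.42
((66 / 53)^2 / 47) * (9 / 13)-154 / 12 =-131919799 / 10297794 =-12.81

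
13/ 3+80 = 253/ 3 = 84.33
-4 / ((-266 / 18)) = 36 / 133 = 0.27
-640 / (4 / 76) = -12160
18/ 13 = 1.38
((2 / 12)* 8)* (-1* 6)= -8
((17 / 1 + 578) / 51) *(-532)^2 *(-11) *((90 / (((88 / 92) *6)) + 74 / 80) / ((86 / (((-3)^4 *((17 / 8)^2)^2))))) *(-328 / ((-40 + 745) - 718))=-83653426698748767 / 286208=-292281930270.11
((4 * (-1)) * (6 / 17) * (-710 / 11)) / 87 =5680 / 5423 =1.05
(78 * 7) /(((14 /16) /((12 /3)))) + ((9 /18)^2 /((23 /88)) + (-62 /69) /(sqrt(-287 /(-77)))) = 57430 /23 -62 * sqrt(451) /2829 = 2496.49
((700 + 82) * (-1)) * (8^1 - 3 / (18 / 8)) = -15640 / 3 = -5213.33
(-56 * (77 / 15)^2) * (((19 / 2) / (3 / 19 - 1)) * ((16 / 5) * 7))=372899.84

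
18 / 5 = 3.60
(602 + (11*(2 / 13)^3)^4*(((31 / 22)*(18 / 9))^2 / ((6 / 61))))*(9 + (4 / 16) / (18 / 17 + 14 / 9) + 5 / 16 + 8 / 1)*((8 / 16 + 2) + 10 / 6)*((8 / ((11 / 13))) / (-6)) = -585976375426388777131 / 8516346192463824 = -68806.08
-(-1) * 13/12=13/12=1.08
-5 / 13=-0.38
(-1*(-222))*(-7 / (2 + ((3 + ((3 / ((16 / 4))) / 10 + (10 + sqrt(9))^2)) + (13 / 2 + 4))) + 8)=4350016 / 2461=1767.58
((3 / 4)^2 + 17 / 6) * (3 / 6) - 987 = -94589 / 96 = -985.30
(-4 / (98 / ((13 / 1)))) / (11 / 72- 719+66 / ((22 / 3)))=1872 / 2504341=0.00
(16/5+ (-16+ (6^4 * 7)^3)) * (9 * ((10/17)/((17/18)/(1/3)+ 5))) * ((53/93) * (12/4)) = 21368732086151424/24769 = 862720823858.51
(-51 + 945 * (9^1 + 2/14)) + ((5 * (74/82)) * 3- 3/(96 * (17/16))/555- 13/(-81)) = 179702512423/20889090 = 8602.70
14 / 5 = 2.80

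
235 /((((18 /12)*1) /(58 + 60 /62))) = 859160 /93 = 9238.28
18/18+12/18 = 5/3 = 1.67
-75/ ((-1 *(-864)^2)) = 25/ 248832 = 0.00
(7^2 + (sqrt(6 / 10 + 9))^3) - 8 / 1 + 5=192 * sqrt(15) / 25 + 46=75.74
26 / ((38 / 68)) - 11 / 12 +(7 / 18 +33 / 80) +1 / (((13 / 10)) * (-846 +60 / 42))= 6099393421 / 131423760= 46.41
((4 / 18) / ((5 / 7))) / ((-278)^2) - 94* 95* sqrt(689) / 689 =7 / 1738890 - 8930* sqrt(689) / 689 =-340.21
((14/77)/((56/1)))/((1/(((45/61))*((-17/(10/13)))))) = -1989/37576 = -0.05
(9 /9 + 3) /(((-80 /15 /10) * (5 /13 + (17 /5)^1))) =-325 /164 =-1.98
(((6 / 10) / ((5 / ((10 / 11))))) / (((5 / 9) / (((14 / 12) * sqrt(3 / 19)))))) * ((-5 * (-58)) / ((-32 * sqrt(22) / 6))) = -5481 * sqrt(1254) / 183920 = -1.06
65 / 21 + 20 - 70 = -985 / 21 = -46.90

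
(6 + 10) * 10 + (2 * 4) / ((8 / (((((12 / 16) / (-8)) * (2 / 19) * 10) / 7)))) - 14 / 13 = 158.91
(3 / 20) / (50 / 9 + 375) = 27 / 68500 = 0.00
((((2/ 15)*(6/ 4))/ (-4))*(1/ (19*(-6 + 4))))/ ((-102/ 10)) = -1/ 7752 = -0.00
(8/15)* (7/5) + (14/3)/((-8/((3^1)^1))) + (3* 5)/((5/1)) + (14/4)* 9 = 10049/300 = 33.50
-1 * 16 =-16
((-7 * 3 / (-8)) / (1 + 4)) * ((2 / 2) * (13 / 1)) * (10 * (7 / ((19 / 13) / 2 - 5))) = -8281 / 74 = -111.91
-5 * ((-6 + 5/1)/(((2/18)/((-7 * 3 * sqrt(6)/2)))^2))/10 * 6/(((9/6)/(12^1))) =1285956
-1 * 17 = -17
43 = 43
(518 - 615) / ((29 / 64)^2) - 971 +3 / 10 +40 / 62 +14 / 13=-4885256381 / 3389230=-1441.41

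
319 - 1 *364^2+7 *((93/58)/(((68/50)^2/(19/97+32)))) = -858363068487/6503656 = -131981.62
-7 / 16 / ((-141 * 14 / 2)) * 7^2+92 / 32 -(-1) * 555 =1258615 / 2256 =557.90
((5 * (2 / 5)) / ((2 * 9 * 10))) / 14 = 1 / 1260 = 0.00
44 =44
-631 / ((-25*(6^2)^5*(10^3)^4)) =631 / 1511654400000000000000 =0.00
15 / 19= 0.79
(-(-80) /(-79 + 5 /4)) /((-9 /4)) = 1280 /2799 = 0.46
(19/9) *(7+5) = 76/3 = 25.33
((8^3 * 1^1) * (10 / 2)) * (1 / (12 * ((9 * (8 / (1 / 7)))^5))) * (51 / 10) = 17 / 508127510016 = 0.00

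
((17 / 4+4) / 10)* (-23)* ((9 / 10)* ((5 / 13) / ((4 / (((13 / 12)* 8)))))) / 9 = -253 / 160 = -1.58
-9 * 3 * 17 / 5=-459 / 5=-91.80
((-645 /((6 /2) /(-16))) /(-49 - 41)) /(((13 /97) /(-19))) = 633992 /117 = 5418.74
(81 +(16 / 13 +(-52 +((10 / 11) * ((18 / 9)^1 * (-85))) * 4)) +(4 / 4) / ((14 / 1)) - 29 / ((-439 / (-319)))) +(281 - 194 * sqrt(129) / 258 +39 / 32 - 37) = -5114841639 / 14062048 - 97 * sqrt(129) / 129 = -372.27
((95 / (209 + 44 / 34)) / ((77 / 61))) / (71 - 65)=19703 / 330330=0.06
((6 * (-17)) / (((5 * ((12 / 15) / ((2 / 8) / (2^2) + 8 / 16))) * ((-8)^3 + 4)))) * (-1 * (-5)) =0.14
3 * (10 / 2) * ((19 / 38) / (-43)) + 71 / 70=1264 / 1505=0.84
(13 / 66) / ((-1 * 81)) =-13 / 5346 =-0.00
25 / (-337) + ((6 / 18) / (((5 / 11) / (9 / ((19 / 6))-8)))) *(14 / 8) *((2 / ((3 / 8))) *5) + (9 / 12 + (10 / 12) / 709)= -175.84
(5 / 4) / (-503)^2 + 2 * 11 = 22264797 / 1012036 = 22.00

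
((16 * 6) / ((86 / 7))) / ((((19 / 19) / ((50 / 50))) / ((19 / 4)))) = 1596 / 43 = 37.12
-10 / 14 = -5 / 7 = -0.71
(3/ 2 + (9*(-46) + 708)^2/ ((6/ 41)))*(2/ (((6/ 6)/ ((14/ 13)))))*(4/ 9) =7350280/ 13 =565406.15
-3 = -3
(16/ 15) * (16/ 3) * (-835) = -42752/ 9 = -4750.22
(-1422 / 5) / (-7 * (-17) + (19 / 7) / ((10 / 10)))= -1659 / 710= -2.34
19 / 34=0.56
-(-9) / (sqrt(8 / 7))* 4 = 33.67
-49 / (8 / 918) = -22491 / 4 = -5622.75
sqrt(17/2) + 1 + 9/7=16/7 + sqrt(34)/2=5.20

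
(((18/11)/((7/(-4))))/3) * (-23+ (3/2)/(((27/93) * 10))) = 2698/385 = 7.01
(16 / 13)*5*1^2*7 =43.08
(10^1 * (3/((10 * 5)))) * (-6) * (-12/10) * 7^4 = 259308/25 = 10372.32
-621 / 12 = -207 / 4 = -51.75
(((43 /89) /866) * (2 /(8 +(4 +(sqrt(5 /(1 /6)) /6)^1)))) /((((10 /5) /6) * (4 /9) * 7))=20898 /231722981- 1161 * sqrt(30) /926891924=0.00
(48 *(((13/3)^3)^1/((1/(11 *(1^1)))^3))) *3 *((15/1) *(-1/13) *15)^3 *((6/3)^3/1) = -646866000000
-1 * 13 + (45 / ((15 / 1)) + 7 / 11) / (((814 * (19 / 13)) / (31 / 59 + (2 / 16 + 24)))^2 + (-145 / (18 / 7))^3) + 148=35064297469651195626795 / 259735576345544721917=135.00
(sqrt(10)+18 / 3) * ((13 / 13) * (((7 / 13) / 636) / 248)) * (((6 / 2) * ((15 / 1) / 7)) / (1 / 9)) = 135 * sqrt(10) / 683488+405 / 341744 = 0.00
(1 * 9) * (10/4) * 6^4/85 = 5832/17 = 343.06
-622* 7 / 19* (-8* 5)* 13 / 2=59581.05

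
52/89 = 0.58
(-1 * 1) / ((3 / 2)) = -2 / 3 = -0.67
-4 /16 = -1 /4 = -0.25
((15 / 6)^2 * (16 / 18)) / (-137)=-0.04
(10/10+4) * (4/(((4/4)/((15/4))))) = 75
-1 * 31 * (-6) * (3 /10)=279 /5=55.80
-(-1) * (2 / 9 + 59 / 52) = 635 / 468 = 1.36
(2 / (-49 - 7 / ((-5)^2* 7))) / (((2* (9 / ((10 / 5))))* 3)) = -25 / 16551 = -0.00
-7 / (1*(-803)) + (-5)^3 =-124.99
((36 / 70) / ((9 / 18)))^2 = 1296 / 1225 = 1.06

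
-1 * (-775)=775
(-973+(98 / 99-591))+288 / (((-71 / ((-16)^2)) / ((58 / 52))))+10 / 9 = -248558188 / 91377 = -2720.14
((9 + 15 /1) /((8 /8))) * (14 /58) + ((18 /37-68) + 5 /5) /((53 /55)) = -3595847 /56869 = -63.23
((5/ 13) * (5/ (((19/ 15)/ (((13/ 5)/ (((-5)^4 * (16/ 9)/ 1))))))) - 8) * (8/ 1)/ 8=-60773/ 7600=-8.00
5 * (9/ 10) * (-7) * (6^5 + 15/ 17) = -8329041/ 34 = -244971.79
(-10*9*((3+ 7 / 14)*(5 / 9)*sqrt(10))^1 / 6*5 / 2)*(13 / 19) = -157.77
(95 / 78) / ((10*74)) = 19 / 11544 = 0.00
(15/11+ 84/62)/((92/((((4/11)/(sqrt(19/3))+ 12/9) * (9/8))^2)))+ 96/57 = 25029 * sqrt(57)/13113496+ 252647677/144248456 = 1.77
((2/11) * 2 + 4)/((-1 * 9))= -16/33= -0.48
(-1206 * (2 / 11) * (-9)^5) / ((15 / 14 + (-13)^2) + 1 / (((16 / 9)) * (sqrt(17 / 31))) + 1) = 5195798491000320 / 68647393771- 1004959182528 * sqrt(527) / 68647393771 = 75352.14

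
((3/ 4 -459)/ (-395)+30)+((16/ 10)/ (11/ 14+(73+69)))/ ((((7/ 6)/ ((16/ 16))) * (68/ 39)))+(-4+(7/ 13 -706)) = -94691575925/ 139602164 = -678.30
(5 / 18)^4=625 / 104976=0.01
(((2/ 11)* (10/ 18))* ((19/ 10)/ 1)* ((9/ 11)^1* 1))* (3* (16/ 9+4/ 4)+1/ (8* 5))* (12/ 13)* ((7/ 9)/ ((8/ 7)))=933793/ 1132560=0.82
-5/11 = -0.45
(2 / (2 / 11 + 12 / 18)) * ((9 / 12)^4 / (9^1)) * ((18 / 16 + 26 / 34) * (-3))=-228987 / 487424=-0.47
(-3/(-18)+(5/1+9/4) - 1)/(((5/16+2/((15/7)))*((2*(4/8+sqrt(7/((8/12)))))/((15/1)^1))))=-23100/12259+23100*sqrt(42)/12259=10.33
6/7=0.86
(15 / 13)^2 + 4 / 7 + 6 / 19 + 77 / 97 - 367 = -363.99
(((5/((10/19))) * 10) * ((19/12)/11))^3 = 5880735125/2299968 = 2556.88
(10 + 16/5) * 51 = 3366/5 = 673.20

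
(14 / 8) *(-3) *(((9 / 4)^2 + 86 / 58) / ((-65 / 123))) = 7844571 / 120640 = 65.02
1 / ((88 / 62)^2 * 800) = 961 / 1548800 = 0.00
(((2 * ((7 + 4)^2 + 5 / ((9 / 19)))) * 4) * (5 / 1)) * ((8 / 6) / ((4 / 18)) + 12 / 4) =47360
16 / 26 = 8 / 13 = 0.62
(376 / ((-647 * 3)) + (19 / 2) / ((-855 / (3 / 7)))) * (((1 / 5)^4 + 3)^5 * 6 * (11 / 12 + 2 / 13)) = -1245758876737192407296 / 4010677337646484375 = -310.61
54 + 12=66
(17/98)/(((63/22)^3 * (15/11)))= 995588/183784545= 0.01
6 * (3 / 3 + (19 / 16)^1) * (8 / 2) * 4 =210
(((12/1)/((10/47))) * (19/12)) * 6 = 2679/5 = 535.80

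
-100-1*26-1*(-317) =191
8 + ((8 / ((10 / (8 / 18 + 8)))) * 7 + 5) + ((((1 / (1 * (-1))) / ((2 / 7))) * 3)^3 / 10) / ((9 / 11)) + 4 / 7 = -406361 / 5040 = -80.63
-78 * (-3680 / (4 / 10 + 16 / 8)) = 119600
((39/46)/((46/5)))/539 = 195/1140524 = 0.00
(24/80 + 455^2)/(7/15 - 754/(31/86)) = -192533529/1944886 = -98.99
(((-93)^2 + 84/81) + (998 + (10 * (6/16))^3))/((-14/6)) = -16762933/4032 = -4157.47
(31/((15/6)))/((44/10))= 31/11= 2.82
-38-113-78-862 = -1091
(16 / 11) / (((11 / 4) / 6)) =384 / 121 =3.17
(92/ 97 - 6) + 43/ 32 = -11509/ 3104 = -3.71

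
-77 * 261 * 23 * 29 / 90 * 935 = -278519857 / 2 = -139259928.50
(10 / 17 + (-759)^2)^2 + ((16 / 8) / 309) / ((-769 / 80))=331869996303.70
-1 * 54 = -54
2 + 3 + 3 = 8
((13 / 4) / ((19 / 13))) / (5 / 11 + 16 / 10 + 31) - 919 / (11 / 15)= -1904543635 / 1519848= -1253.11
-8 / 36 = -2 / 9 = -0.22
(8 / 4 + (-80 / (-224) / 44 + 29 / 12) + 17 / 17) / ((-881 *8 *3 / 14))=-10025 / 2791008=-0.00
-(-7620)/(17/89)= 678180/17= 39892.94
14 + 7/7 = 15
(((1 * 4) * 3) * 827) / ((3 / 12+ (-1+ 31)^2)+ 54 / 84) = 277872 / 25225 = 11.02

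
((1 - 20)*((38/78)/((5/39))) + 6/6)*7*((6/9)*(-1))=4984/15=332.27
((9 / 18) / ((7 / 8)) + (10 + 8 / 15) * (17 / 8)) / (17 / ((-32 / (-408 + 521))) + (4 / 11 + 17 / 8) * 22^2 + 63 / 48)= 0.02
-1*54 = -54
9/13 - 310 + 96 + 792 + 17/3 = 22790/39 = 584.36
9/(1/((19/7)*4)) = 684/7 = 97.71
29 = 29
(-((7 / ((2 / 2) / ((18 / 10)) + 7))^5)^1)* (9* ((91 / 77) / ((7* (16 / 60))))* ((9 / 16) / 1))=-2239362170955 / 1023569231872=-2.19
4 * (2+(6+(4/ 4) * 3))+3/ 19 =839/ 19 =44.16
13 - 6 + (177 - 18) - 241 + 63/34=-2487/34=-73.15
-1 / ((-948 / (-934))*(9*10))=-467 / 42660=-0.01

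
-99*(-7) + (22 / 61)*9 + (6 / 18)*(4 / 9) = 1146961 / 1647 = 696.39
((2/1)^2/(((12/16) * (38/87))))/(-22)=-0.56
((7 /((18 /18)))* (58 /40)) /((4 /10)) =203 /8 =25.38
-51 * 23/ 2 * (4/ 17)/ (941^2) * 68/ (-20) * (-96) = -225216/ 4427405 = -0.05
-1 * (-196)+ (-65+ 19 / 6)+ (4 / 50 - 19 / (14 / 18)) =115309 / 1050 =109.82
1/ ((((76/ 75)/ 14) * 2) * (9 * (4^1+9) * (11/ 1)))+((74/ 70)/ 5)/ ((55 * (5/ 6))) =1423633/ 142642500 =0.01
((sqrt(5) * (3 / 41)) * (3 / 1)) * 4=36 * sqrt(5) / 41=1.96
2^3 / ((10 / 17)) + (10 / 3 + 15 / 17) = 4543 / 255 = 17.82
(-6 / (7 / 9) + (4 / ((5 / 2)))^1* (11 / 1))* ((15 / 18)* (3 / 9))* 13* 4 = 8996 / 63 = 142.79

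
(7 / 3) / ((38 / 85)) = 595 / 114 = 5.22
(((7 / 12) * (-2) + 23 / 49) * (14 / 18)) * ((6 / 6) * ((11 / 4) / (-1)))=1.49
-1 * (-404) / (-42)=-9.62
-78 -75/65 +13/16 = -16295/208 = -78.34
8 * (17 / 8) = 17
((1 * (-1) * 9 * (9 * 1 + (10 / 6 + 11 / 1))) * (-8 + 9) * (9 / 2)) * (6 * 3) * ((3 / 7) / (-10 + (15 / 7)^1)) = 9477 / 11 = 861.55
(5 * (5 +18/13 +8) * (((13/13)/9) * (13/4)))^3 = 817400375/46656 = 17519.73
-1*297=-297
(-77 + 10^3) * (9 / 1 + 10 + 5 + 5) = 26767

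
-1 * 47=-47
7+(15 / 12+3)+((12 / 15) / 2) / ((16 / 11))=461 / 40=11.52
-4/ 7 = -0.57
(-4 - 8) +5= -7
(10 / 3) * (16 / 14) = 80 / 21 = 3.81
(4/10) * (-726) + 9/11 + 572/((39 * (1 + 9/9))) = -46571/165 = -282.25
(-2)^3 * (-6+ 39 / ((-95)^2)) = 432888 / 9025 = 47.97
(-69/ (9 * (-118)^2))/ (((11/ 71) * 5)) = -0.00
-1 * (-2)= 2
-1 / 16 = -0.06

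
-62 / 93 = -0.67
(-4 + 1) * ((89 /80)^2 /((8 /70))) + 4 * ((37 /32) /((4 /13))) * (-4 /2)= -320261 /5120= -62.55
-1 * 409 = -409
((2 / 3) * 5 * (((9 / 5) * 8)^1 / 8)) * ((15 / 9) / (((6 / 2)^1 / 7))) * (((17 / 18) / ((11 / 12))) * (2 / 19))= 4760 / 1881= 2.53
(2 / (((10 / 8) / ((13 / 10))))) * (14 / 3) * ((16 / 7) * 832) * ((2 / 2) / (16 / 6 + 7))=1909.58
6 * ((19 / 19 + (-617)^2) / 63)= 761380 / 21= 36256.19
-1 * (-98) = 98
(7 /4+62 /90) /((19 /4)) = 439 /855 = 0.51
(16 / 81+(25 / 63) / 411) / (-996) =-15419 / 77368284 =-0.00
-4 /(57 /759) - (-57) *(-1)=-2095 /19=-110.26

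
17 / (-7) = -17 / 7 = -2.43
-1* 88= -88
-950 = -950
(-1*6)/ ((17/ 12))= -72/ 17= -4.24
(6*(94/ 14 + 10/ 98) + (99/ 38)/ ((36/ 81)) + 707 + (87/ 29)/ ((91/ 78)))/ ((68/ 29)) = 163361495/ 506464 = 322.55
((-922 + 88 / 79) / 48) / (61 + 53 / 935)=-11336875 / 36079616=-0.31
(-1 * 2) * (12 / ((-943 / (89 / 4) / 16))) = 8544 / 943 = 9.06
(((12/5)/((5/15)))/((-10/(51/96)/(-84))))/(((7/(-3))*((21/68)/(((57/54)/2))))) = -16473/700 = -23.53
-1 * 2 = -2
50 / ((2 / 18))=450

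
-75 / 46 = -1.63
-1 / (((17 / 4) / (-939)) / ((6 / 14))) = 11268 / 119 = 94.69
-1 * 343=-343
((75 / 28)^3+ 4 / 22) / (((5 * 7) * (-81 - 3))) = -4684529 / 709927680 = -0.01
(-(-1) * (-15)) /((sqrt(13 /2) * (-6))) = 5 * sqrt(26) /26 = 0.98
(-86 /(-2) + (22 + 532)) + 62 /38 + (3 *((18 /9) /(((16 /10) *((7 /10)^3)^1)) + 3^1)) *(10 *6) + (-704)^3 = -2273858652826 /6517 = -348911869.39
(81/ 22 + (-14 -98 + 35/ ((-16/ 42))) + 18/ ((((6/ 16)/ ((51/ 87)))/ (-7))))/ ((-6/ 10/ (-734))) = -1859862415/ 3828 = -485857.48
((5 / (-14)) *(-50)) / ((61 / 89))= 11125 / 427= 26.05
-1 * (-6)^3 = 216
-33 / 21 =-11 / 7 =-1.57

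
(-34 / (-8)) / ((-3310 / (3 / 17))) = -3 / 13240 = -0.00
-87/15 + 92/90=-43/9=-4.78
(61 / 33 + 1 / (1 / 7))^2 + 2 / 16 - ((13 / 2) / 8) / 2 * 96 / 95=78.01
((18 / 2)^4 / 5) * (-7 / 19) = -45927 / 95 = -483.44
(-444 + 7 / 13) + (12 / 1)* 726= 107491 / 13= 8268.54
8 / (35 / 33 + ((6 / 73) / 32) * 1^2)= 308352 / 40979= 7.52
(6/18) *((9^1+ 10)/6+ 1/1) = 25/18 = 1.39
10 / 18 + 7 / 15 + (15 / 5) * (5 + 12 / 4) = 1126 / 45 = 25.02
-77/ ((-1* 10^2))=77/ 100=0.77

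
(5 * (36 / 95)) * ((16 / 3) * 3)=576 / 19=30.32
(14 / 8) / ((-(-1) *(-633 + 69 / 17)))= -119 / 42768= -0.00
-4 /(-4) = 1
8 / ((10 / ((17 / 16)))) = 17 / 20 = 0.85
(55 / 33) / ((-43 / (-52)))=260 / 129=2.02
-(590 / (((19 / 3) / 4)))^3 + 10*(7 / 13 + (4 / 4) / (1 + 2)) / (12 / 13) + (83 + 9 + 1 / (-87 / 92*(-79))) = -7317563841781219 / 141425721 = -51741393.22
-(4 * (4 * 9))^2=-20736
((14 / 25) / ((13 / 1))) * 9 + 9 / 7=3807 / 2275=1.67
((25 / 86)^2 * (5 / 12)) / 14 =3125 / 1242528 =0.00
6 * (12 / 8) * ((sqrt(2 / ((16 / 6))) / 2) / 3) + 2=3.30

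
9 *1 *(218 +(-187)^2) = 316683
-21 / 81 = -7 / 27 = -0.26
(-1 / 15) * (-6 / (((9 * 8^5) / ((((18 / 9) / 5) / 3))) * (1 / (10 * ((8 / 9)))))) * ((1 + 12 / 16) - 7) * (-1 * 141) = 329 / 276480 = 0.00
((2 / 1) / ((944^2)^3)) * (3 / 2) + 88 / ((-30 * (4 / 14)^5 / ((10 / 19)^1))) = -32708065568267832393557 / 40337299661748436992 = -810.86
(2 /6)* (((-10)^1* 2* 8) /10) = -16 /3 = -5.33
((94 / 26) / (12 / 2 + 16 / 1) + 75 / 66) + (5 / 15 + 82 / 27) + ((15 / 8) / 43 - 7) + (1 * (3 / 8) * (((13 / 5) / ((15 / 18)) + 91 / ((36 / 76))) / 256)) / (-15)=-2.30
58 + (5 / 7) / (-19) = 57.96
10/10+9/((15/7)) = 26/5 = 5.20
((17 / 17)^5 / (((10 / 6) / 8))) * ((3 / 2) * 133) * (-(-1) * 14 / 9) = 7448 / 5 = 1489.60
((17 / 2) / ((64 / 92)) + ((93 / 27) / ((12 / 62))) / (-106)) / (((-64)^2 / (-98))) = -27039817 / 93782016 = -0.29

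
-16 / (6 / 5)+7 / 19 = -12.96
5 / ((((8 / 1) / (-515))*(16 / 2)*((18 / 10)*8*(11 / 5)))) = -64375 / 50688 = -1.27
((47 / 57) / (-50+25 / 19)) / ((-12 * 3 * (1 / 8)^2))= 752 / 24975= 0.03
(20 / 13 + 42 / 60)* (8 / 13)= 1164 / 845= 1.38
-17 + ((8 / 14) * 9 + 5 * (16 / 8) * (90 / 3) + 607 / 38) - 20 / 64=646495 / 2128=303.80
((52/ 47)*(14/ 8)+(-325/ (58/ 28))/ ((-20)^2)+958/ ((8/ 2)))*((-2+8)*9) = 70965261/ 5452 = 13016.37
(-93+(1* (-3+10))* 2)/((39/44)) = -3476/39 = -89.13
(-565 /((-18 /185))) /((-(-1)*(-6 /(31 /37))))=-87575 /108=-810.88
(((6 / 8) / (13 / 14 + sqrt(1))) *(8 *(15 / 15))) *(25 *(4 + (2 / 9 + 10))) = 89600 / 81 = 1106.17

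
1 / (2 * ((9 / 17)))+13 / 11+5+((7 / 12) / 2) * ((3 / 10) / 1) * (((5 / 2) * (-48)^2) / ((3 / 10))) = 1687.13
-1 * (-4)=4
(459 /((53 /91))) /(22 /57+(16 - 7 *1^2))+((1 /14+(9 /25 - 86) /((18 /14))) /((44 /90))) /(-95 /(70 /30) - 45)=64042593103 /748572000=85.55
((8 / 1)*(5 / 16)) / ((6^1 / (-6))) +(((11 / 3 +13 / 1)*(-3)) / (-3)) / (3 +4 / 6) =45 / 22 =2.05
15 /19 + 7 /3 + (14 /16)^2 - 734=-2663447 /3648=-730.11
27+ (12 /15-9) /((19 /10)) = 431 /19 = 22.68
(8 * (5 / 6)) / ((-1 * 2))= -10 / 3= -3.33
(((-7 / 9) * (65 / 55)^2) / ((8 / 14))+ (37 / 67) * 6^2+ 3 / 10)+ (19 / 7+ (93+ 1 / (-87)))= 33764961269 / 296229780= 113.98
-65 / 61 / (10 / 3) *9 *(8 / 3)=-468 / 61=-7.67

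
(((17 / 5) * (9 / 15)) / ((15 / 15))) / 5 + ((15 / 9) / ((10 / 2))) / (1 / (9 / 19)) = 1344 / 2375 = 0.57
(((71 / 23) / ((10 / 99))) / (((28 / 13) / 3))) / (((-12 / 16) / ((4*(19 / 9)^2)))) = -7330466 / 7245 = -1011.80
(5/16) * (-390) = -975/8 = -121.88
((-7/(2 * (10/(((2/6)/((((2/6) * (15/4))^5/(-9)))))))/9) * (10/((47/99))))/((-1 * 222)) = -19712/5434375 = -0.00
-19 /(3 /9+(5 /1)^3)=-57 /376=-0.15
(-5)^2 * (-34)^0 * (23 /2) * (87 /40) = 10005 /16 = 625.31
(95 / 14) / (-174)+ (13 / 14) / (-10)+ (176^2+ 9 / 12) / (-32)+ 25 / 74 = -13957011659 / 14421120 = -967.82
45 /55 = 9 /11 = 0.82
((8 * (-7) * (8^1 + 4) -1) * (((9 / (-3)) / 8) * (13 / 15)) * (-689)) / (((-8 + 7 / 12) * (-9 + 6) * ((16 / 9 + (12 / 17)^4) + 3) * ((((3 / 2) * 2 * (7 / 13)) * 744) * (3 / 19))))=-124357011646907 / 17511608508240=-7.10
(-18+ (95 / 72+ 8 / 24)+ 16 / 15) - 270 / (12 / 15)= -127001 / 360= -352.78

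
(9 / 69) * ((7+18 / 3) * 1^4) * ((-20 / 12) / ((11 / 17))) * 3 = -3315 / 253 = -13.10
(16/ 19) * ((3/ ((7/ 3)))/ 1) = 144/ 133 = 1.08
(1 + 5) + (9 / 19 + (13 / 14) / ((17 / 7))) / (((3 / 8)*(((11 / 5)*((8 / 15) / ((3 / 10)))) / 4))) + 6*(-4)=-55659 / 3553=-15.67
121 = 121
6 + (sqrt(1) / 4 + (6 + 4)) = 65 / 4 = 16.25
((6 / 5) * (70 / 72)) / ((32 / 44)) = 77 / 48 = 1.60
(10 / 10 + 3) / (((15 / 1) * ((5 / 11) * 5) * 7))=44 / 2625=0.02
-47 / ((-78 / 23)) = 1081 / 78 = 13.86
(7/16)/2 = 7/32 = 0.22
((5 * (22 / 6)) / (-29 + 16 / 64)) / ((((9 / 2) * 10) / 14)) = -616 / 3105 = -0.20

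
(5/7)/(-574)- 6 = -24113/4018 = -6.00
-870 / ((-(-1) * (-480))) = 29 / 16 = 1.81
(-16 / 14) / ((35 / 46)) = -368 / 245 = -1.50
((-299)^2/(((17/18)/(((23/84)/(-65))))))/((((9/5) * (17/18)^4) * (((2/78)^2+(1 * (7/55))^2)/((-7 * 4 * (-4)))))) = -101861533579291200/55057794889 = -1850083.79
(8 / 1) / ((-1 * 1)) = -8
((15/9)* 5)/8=25/24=1.04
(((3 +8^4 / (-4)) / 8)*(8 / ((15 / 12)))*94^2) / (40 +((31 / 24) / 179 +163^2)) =-155026418304 / 571561475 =-271.23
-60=-60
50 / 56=0.89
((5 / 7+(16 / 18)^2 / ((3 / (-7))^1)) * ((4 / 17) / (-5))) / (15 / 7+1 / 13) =2938 / 122715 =0.02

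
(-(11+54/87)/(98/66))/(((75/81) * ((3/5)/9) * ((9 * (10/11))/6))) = -3302937/35525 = -92.98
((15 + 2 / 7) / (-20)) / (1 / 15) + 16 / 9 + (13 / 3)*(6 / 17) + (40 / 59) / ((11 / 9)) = -21137065 / 2780316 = -7.60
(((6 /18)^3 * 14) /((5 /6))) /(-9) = -0.07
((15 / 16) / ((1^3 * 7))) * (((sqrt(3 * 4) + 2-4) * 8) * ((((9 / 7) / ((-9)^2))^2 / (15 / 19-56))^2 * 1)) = -1805 / 40447339420509 + 1805 * sqrt(3) / 40447339420509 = 0.00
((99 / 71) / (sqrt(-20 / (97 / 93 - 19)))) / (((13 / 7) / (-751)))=-173481 * sqrt(31062) / 57226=-534.29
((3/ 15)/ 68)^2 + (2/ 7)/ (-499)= -227707/ 403790800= -0.00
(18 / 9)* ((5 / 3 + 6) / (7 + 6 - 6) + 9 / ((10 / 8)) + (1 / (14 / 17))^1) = 1997 / 105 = 19.02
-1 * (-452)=452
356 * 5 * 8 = 14240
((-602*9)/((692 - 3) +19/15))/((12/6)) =-40635/10354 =-3.92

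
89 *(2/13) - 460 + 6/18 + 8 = -17081/39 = -437.97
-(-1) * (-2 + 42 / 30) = -3 / 5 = -0.60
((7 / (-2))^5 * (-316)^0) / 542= -16807 / 17344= -0.97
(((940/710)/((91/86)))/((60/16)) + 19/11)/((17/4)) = 8788324/18123105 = 0.48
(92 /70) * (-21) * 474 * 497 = -32509764 /5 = -6501952.80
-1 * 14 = -14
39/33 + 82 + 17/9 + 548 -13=61387/99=620.07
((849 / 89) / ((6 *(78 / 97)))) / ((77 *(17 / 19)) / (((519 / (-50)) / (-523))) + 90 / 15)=90231437 / 158691880048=0.00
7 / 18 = 0.39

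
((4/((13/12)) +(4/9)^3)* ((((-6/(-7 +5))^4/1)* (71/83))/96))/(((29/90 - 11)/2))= -1589690/3110757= -0.51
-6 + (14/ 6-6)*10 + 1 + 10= -95/ 3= -31.67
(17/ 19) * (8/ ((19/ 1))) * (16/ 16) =136/ 361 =0.38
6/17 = 0.35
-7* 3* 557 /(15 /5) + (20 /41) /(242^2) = -3899.00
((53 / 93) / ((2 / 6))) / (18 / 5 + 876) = 265 / 136338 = 0.00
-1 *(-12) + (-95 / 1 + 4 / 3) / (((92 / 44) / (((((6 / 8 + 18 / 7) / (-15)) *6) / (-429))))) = 744769 / 62790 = 11.86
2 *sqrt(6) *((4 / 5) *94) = 752 *sqrt(6) / 5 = 368.40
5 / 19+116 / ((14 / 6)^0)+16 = 2513 / 19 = 132.26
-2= -2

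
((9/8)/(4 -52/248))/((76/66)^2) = 303831/1357360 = 0.22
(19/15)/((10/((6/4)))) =19/100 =0.19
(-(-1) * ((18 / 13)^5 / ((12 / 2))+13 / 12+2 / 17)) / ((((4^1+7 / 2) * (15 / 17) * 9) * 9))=155212097 / 40600889550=0.00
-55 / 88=-5 / 8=-0.62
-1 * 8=-8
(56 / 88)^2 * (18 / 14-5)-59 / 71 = -20061 / 8591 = -2.34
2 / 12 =1 / 6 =0.17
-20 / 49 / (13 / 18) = -360 / 637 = -0.57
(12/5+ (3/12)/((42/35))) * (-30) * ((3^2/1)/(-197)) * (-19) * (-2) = 135.85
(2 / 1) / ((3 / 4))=8 / 3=2.67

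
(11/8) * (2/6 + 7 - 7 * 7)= -1375/24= -57.29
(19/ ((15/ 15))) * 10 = 190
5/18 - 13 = -229/18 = -12.72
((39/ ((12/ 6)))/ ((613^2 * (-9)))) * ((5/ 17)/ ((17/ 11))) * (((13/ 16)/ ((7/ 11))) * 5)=-511225/ 72977345952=-0.00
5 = 5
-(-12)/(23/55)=660/23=28.70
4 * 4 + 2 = 18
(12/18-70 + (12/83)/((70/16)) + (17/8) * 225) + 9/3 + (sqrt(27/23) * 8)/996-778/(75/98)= -70273339/116200 + 2 * sqrt(69)/1909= -604.75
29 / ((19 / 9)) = 261 / 19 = 13.74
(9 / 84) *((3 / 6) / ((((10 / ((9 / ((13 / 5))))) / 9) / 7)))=243 / 208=1.17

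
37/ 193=0.19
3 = 3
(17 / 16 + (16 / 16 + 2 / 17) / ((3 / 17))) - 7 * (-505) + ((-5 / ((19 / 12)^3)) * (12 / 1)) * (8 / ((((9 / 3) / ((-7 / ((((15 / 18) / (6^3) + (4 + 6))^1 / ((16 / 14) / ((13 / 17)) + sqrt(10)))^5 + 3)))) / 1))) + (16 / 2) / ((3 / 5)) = 35157232266360256223108943934039469462279697083224786206720000000 * sqrt(10) / 38178128142493234312931952807464420382223752108048043637933552731 + 6521321898580742180512968826648243271094838613714818166142215577295265 / 1832550150839675247020733734758292178346740101186306094620810531088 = 3561.52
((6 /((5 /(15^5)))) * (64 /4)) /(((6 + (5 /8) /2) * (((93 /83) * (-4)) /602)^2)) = 4044493872720000 /97061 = 41669608521.65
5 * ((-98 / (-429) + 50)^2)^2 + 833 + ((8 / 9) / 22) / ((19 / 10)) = 20481550956642609467 / 643550703939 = 31825854.33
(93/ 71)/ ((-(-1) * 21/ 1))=31/ 497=0.06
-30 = -30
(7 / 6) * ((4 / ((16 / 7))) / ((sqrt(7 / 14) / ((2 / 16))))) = 49 * sqrt(2) / 192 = 0.36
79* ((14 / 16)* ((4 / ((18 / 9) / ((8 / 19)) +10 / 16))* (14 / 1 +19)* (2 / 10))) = 72996 / 215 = 339.52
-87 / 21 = -29 / 7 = -4.14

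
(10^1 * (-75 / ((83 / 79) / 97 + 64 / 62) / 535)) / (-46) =17816475 / 609808729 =0.03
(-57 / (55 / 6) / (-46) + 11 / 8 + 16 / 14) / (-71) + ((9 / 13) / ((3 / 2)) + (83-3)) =5258560207 / 65385320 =80.42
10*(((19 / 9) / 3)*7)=1330 / 27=49.26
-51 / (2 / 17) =-867 / 2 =-433.50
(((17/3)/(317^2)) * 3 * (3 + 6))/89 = 153/8943521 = 0.00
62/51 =1.22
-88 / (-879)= 0.10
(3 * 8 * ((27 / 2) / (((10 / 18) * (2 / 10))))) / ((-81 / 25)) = -900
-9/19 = -0.47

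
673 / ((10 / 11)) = 7403 / 10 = 740.30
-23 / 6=-3.83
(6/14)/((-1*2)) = -3/14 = -0.21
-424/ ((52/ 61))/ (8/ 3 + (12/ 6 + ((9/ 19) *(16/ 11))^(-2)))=-73.43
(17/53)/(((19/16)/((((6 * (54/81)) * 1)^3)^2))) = 1114112/1007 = 1106.37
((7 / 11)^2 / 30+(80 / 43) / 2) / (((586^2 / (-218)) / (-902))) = 658314983 / 1218197310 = 0.54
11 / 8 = 1.38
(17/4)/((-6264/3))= -17/8352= -0.00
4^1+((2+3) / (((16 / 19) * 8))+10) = 1887 / 128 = 14.74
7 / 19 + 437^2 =3628418 / 19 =190969.37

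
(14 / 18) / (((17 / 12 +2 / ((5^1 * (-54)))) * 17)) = 420 / 12937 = 0.03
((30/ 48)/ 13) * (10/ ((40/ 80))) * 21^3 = 231525/ 26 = 8904.81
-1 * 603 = -603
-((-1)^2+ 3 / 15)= -6 / 5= -1.20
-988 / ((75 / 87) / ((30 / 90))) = -28652 / 75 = -382.03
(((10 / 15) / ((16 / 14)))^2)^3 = 117649 / 2985984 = 0.04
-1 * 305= -305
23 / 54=0.43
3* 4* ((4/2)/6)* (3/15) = 4/5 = 0.80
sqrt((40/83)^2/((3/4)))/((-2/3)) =-40*sqrt(3)/83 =-0.83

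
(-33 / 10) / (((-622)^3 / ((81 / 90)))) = 297 / 24064184800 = 0.00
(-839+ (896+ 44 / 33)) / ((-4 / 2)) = -175 / 6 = -29.17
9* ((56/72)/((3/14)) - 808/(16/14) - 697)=-37810/3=-12603.33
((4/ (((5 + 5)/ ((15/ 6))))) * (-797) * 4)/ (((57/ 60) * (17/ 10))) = -637600/ 323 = -1973.99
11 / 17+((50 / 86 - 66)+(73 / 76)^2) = -269586549 / 4222256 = -63.85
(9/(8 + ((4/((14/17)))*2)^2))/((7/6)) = 63/836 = 0.08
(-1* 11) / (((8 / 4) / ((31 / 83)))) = -2.05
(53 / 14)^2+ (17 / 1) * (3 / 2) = 7807 / 196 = 39.83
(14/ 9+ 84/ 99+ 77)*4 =31444/ 99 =317.62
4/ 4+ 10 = 11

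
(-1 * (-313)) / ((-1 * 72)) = -313 / 72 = -4.35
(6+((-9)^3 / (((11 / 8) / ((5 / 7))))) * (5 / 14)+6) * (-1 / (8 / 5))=41520 / 539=77.03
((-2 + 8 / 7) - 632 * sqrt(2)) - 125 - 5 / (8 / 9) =-632 * sqrt(2) - 7363 / 56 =-1025.27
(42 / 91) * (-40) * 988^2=-18021120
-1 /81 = -0.01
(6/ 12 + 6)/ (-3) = -13/ 6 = -2.17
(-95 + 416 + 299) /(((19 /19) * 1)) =620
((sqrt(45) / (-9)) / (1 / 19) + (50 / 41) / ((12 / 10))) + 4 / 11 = 1867 / 1353 - 19 * sqrt(5) / 3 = -12.78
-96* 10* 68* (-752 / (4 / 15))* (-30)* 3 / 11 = -16568064000 / 11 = -1506187636.36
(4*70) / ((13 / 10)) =2800 / 13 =215.38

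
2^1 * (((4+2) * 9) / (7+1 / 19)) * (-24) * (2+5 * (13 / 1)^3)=-270543888 / 67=-4037968.48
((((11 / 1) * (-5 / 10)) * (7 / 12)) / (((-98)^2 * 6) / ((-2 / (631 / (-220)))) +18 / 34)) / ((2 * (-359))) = 71995 / 1331466253632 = 0.00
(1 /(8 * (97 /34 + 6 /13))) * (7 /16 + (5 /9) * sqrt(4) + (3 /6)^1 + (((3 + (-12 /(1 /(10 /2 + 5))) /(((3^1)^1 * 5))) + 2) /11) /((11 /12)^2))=73026577 /1123151040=0.07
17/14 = 1.21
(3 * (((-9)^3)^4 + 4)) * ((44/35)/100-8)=-1184340018296199/175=-6767657247406.85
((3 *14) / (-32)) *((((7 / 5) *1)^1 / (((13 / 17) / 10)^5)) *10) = -7026761.18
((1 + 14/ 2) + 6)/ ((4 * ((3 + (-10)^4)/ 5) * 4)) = 5/ 11432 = 0.00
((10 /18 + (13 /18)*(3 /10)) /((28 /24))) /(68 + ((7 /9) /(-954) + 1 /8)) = 0.01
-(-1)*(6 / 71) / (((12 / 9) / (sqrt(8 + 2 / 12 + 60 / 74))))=3*sqrt(442446) / 10508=0.19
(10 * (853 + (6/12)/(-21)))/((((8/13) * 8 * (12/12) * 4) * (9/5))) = 11643125/48384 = 240.64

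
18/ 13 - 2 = -8/ 13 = -0.62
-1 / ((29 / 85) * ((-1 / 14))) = 1190 / 29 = 41.03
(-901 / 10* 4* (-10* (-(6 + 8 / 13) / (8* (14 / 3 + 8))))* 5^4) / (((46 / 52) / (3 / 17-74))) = 5362771875 / 437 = 12271789.19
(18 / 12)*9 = 27 / 2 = 13.50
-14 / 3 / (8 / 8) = -14 / 3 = -4.67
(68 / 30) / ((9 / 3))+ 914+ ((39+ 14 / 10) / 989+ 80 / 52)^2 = 34115317811264 / 37193051025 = 917.25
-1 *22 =-22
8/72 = 1/9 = 0.11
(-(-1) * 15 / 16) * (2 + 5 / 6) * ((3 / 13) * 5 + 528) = 584715 / 416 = 1405.56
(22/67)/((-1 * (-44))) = 1/134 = 0.01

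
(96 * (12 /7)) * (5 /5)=1152 /7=164.57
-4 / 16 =-0.25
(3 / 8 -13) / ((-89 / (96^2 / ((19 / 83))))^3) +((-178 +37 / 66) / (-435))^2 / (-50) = 232878530237745789599989767709 / 199281604909409055000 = 1168590198.50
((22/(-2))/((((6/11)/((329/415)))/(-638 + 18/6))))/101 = 5055743/50298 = 100.52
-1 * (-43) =43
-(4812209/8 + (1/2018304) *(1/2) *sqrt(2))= -4812209/8 - sqrt(2)/4036608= -601526.13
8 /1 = 8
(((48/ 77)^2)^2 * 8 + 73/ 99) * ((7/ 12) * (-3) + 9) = 17849335135/ 1265509476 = 14.10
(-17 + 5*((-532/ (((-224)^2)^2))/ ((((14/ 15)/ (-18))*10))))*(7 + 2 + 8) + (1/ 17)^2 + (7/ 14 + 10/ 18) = -942770234680931/ 3274179084288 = -287.94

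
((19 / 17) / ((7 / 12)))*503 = 114684 / 119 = 963.73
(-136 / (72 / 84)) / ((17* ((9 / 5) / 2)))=-280 / 27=-10.37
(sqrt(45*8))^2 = 360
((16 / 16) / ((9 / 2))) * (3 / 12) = 1 / 18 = 0.06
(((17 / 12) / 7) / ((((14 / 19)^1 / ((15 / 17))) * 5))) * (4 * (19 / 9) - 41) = -1.58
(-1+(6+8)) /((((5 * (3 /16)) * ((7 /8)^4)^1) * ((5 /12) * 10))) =1703936 /300125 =5.68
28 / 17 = 1.65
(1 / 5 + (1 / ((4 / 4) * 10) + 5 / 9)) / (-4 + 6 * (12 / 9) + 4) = 77 / 720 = 0.11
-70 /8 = -35 /4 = -8.75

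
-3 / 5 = -0.60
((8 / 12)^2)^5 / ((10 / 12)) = 2048 / 98415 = 0.02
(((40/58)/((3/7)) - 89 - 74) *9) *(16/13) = -673968/377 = -1787.71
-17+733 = 716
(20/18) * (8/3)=80/27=2.96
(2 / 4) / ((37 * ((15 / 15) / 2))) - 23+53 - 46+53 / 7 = -2176 / 259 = -8.40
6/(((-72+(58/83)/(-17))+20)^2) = 5972763/2695982450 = 0.00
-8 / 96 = -1 / 12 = -0.08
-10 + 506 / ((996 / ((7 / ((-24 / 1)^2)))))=-2866709 / 286848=-9.99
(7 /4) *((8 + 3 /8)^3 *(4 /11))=2105341 /5632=373.82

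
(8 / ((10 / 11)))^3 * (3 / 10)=127776 / 625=204.44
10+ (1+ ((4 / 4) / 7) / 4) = 309 / 28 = 11.04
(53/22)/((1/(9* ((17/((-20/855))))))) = -1386639/88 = -15757.26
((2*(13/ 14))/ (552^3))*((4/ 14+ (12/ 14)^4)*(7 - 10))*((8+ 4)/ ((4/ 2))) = -12883/ 78524455296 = -0.00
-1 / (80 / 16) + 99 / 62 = 433 / 310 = 1.40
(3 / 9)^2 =0.11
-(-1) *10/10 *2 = 2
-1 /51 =-0.02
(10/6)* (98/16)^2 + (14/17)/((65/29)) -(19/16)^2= 52177193/848640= 61.48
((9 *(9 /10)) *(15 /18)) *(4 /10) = 27 /10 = 2.70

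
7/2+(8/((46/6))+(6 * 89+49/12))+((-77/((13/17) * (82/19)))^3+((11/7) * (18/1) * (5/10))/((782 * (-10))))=-604619413346010733/49732199888280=-12157.50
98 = 98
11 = 11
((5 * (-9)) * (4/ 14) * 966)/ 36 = -345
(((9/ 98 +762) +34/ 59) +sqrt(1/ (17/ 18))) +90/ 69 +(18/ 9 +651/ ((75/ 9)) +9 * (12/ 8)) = 3 * sqrt(34)/ 17 +1425597379/ 1662325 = 858.62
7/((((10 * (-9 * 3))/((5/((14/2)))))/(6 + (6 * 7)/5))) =-4/15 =-0.27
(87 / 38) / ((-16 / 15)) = -1305 / 608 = -2.15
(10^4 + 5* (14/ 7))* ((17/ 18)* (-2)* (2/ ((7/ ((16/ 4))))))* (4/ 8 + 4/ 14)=-1069640/ 63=-16978.41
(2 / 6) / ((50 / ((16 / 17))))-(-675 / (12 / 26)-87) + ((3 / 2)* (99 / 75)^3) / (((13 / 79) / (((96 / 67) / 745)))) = 1549.55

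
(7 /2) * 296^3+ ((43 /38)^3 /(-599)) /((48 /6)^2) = 190941690712607085 /2103572992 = 90770176.00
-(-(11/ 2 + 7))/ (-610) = -5/ 244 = -0.02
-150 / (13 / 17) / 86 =-1275 / 559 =-2.28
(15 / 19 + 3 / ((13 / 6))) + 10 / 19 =2.70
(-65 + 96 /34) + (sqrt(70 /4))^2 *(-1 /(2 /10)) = -5089 /34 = -149.68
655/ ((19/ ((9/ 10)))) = 1179/ 38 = 31.03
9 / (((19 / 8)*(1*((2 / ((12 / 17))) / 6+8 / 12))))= 2592 / 779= 3.33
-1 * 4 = -4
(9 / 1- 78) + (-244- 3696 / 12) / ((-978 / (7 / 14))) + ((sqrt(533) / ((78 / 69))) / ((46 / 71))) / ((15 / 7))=-11201 / 163 + 497 *sqrt(533) / 780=-54.01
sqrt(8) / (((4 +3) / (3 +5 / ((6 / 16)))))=14 * sqrt(2) / 3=6.60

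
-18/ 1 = -18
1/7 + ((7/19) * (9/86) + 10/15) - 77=-2613077/34314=-76.15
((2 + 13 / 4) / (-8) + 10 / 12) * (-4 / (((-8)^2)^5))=-0.00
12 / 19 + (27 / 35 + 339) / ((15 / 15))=340.40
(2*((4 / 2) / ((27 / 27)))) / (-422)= -2 / 211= -0.01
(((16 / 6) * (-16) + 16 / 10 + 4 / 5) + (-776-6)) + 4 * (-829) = -62074 / 15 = -4138.27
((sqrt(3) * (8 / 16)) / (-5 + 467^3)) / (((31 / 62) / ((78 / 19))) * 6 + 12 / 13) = 13 * sqrt(3) / 4379444994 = 0.00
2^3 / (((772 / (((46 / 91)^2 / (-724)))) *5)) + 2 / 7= 413256332 / 1446400865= 0.29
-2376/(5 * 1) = -475.20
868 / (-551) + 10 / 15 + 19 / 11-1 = -0.18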